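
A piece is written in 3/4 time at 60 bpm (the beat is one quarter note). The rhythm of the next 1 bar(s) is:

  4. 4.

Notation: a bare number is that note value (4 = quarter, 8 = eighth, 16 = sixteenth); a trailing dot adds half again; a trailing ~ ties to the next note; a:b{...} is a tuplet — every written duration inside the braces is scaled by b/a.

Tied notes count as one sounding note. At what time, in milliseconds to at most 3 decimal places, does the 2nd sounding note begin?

1. 0.0ms @ 0 + 1500.0ms (3/2)
2. 1500.0ms @ 3/2 + 1500.0ms (3/2)

note 2 onset = 3/2b = 1500.0ms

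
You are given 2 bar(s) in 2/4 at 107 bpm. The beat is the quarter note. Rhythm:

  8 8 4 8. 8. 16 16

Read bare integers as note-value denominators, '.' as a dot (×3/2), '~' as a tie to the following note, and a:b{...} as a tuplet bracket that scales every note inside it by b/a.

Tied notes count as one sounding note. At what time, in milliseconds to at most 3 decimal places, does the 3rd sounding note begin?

1. 0.0ms @ 0 + 280.374ms (1/2)
2. 280.374ms @ 1/2 + 280.374ms (1/2)
3. 560.748ms @ 1 + 560.748ms (1)
4. 1121.495ms @ 2 + 420.561ms (3/4)
5. 1542.056ms @ 11/4 + 420.561ms (3/4)
6. 1962.617ms @ 7/2 + 140.187ms (1/4)
7. 2102.804ms @ 15/4 + 140.187ms (1/4)

note 3 onset = 1b = 560.748ms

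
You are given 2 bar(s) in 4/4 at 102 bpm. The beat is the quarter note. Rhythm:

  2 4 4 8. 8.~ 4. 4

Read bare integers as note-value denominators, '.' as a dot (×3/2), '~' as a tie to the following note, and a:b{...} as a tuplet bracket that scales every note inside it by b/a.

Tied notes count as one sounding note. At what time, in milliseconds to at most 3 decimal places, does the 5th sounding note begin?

1. 0.0ms @ 0 + 1176.471ms (2)
2. 1176.471ms @ 2 + 588.235ms (1)
3. 1764.706ms @ 3 + 588.235ms (1)
4. 2352.941ms @ 4 + 441.176ms (3/4)
5. 2794.118ms @ 19/4 + 1323.529ms (9/4)
6. 4117.647ms @ 7 + 588.235ms (1)

note 5 onset = 19/4b = 2794.118ms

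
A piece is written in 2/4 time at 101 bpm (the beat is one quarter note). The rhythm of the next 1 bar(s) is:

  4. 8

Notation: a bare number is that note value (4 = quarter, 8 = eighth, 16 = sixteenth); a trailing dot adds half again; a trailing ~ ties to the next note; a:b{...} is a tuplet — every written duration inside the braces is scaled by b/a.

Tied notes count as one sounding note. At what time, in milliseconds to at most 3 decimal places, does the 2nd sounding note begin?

note 2 onset = 3/2b = 891.089ms

1. 0.0ms @ 0 + 891.089ms (3/2)
2. 891.089ms @ 3/2 + 297.03ms (1/2)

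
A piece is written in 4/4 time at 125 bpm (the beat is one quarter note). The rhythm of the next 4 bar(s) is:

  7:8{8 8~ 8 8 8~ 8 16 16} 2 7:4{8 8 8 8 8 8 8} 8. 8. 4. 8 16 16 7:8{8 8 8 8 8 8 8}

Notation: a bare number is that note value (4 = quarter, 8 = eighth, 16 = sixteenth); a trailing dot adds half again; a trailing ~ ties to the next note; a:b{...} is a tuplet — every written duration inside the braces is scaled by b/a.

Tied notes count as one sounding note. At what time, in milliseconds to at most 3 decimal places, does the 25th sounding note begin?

note 25 onset = 100/7b = 6857.143ms

1. 0.0ms @ 0 + 274.286ms (4/7)
2. 274.286ms @ 4/7 + 548.571ms (8/7)
3. 822.857ms @ 12/7 + 274.286ms (4/7)
4. 1097.143ms @ 16/7 + 548.571ms (8/7)
5. 1645.714ms @ 24/7 + 137.143ms (2/7)
6. 1782.857ms @ 26/7 + 137.143ms (2/7)
7. 1920.0ms @ 4 + 960.0ms (2)
8. 2880.0ms @ 6 + 137.143ms (2/7)
9. 3017.143ms @ 44/7 + 137.143ms (2/7)
10. 3154.286ms @ 46/7 + 137.143ms (2/7)
11. 3291.429ms @ 48/7 + 137.143ms (2/7)
12. 3428.571ms @ 50/7 + 137.143ms (2/7)
13. 3565.714ms @ 52/7 + 137.143ms (2/7)
14. 3702.857ms @ 54/7 + 137.143ms (2/7)
15. 3840.0ms @ 8 + 360.0ms (3/4)
16. 4200.0ms @ 35/4 + 360.0ms (3/4)
17. 4560.0ms @ 19/2 + 720.0ms (3/2)
18. 5280.0ms @ 11 + 240.0ms (1/2)
19. 5520.0ms @ 23/2 + 120.0ms (1/4)
20. 5640.0ms @ 47/4 + 120.0ms (1/4)
21. 5760.0ms @ 12 + 274.286ms (4/7)
22. 6034.286ms @ 88/7 + 274.286ms (4/7)
23. 6308.571ms @ 92/7 + 274.286ms (4/7)
24. 6582.857ms @ 96/7 + 274.286ms (4/7)
25. 6857.143ms @ 100/7 + 274.286ms (4/7)
26. 7131.429ms @ 104/7 + 274.286ms (4/7)
27. 7405.714ms @ 108/7 + 274.286ms (4/7)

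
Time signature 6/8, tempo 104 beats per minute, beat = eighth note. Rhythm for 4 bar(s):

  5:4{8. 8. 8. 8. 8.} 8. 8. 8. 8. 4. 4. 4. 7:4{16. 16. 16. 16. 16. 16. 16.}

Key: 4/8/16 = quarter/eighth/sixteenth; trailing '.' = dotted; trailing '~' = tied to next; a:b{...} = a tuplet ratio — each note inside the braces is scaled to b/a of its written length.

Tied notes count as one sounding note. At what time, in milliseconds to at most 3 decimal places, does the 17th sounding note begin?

1. 0.0ms @ 0 + 692.308ms (6/5)
2. 692.308ms @ 6/5 + 692.308ms (6/5)
3. 1384.615ms @ 12/5 + 692.308ms (6/5)
4. 2076.923ms @ 18/5 + 692.308ms (6/5)
5. 2769.231ms @ 24/5 + 692.308ms (6/5)
6. 3461.538ms @ 6 + 865.385ms (3/2)
7. 4326.923ms @ 15/2 + 865.385ms (3/2)
8. 5192.308ms @ 9 + 865.385ms (3/2)
9. 6057.692ms @ 21/2 + 865.385ms (3/2)
10. 6923.077ms @ 12 + 1730.769ms (3)
11. 8653.846ms @ 15 + 1730.769ms (3)
12. 10384.615ms @ 18 + 1730.769ms (3)
13. 12115.385ms @ 21 + 247.253ms (3/7)
14. 12362.637ms @ 150/7 + 247.253ms (3/7)
15. 12609.89ms @ 153/7 + 247.253ms (3/7)
16. 12857.143ms @ 156/7 + 247.253ms (3/7)
17. 13104.396ms @ 159/7 + 247.253ms (3/7)
18. 13351.648ms @ 162/7 + 247.253ms (3/7)
19. 13598.901ms @ 165/7 + 247.253ms (3/7)

note 17 onset = 159/7b = 13104.396ms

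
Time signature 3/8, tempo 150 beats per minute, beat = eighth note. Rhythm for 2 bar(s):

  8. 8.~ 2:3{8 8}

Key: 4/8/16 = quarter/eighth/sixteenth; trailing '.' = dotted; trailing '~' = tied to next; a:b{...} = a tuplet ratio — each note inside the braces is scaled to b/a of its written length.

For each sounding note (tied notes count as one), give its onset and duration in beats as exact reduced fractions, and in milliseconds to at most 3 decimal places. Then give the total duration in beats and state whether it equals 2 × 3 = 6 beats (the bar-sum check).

1) 0.0ms=0b +600.0ms=3/2b
2) 600.0ms=3/2b +1200.0ms=3b
3) 1800.0ms=9/2b +600.0ms=3/2b
Σ=6b of 6 (150bpm 3/8) — PASS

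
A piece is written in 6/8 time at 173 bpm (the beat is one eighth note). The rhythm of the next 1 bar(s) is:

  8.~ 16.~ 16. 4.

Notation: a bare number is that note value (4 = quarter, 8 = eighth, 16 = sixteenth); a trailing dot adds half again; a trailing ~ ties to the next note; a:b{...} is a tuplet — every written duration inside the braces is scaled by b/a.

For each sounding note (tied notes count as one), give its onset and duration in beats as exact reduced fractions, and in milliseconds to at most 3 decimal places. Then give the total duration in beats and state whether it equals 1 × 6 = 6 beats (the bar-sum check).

1) 0.0ms=0b +1040.462ms=3b
2) 1040.462ms=3b +1040.462ms=3b
Σ=6b of 6 (173bpm 6/8) — PASS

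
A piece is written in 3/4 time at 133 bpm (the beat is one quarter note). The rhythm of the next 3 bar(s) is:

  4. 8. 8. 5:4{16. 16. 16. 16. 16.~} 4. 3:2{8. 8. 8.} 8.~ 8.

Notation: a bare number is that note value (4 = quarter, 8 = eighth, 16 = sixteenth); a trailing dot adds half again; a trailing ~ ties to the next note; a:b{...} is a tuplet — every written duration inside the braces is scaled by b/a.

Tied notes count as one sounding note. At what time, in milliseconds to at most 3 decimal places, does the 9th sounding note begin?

1. 0.0ms @ 0 + 676.692ms (3/2)
2. 676.692ms @ 3/2 + 338.346ms (3/4)
3. 1015.038ms @ 9/4 + 338.346ms (3/4)
4. 1353.383ms @ 3 + 135.338ms (3/10)
5. 1488.722ms @ 33/10 + 135.338ms (3/10)
6. 1624.06ms @ 18/5 + 135.338ms (3/10)
7. 1759.398ms @ 39/10 + 135.338ms (3/10)
8. 1894.737ms @ 21/5 + 812.03ms (9/5)
9. 2706.767ms @ 6 + 225.564ms (1/2)
10. 2932.331ms @ 13/2 + 225.564ms (1/2)
11. 3157.895ms @ 7 + 225.564ms (1/2)
12. 3383.459ms @ 15/2 + 676.692ms (3/2)

note 9 onset = 6b = 2706.767ms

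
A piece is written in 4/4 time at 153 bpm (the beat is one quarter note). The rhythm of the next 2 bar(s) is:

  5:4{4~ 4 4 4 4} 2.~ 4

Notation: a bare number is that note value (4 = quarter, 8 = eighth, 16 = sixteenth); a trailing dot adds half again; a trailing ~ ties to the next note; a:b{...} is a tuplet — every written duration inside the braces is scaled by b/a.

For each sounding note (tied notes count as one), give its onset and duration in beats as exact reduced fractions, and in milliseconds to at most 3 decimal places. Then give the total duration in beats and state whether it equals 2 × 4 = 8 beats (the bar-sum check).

1) 0.0ms=0b +627.451ms=8/5b
2) 627.451ms=8/5b +313.725ms=4/5b
3) 941.176ms=12/5b +313.725ms=4/5b
4) 1254.902ms=16/5b +313.725ms=4/5b
5) 1568.627ms=4b +1568.627ms=4b
Σ=8b of 8 (153bpm 4/4) — PASS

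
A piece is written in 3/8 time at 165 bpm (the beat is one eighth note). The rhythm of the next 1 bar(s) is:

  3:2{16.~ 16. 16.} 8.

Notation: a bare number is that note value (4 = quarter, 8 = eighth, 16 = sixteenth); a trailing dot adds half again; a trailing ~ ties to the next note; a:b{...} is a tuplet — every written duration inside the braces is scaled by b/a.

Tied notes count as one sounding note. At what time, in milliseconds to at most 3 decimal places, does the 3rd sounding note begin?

note 3 onset = 3/2b = 545.455ms

1. 0.0ms @ 0 + 363.636ms (1)
2. 363.636ms @ 1 + 181.818ms (1/2)
3. 545.455ms @ 3/2 + 545.455ms (3/2)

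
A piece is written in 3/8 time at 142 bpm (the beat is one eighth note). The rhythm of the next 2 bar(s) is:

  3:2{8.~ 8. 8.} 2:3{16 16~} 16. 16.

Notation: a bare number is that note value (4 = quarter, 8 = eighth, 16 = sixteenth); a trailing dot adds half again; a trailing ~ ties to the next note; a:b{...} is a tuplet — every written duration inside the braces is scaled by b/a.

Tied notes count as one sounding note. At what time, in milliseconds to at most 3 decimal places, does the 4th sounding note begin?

note 4 onset = 15/4b = 1584.507ms

1. 0.0ms @ 0 + 845.07ms (2)
2. 845.07ms @ 2 + 422.535ms (1)
3. 1267.606ms @ 3 + 316.901ms (3/4)
4. 1584.507ms @ 15/4 + 633.803ms (3/2)
5. 2218.31ms @ 21/4 + 316.901ms (3/4)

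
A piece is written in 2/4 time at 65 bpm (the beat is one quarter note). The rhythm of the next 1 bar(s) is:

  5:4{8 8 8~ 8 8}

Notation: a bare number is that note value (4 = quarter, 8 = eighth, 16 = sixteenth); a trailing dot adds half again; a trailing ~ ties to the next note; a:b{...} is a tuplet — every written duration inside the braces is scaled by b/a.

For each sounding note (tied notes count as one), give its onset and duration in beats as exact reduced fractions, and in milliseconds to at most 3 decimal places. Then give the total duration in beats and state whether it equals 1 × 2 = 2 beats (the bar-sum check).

1) 0.0ms=0b +369.231ms=2/5b
2) 369.231ms=2/5b +369.231ms=2/5b
3) 738.462ms=4/5b +738.462ms=4/5b
4) 1476.923ms=8/5b +369.231ms=2/5b
Σ=2b of 2 (65bpm 2/4) — PASS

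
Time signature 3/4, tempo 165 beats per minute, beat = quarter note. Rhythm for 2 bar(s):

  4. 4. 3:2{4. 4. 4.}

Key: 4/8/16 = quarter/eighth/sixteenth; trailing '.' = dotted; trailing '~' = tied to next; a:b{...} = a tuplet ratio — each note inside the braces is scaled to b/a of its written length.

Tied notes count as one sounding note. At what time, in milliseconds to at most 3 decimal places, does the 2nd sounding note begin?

note 2 onset = 3/2b = 545.455ms

1. 0.0ms @ 0 + 545.455ms (3/2)
2. 545.455ms @ 3/2 + 545.455ms (3/2)
3. 1090.909ms @ 3 + 363.636ms (1)
4. 1454.545ms @ 4 + 363.636ms (1)
5. 1818.182ms @ 5 + 363.636ms (1)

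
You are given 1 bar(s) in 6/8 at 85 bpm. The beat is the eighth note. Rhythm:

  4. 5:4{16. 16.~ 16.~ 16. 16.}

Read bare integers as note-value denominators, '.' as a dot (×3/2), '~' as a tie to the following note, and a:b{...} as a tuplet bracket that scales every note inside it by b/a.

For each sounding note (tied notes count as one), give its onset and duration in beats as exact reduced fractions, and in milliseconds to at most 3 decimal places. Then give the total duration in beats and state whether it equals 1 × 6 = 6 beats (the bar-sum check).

1) 0.0ms=0b +2117.647ms=3b
2) 2117.647ms=3b +423.529ms=3/5b
3) 2541.176ms=18/5b +1270.588ms=9/5b
4) 3811.765ms=27/5b +423.529ms=3/5b
Σ=6b of 6 (85bpm 6/8) — PASS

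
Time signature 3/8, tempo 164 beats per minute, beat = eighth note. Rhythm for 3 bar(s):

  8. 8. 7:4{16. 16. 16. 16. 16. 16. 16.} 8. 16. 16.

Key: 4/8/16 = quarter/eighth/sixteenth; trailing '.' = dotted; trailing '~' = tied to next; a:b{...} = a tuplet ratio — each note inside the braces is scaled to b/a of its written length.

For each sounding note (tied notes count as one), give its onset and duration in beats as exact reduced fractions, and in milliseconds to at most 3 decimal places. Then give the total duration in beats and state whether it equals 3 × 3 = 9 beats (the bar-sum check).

1) 0.0ms=0b +548.78ms=3/2b
2) 548.78ms=3/2b +548.78ms=3/2b
3) 1097.561ms=3b +156.794ms=3/7b
4) 1254.355ms=24/7b +156.794ms=3/7b
5) 1411.15ms=27/7b +156.794ms=3/7b
6) 1567.944ms=30/7b +156.794ms=3/7b
7) 1724.739ms=33/7b +156.794ms=3/7b
8) 1881.533ms=36/7b +156.794ms=3/7b
9) 2038.328ms=39/7b +156.794ms=3/7b
10) 2195.122ms=6b +548.78ms=3/2b
11) 2743.902ms=15/2b +274.39ms=3/4b
12) 3018.293ms=33/4b +274.39ms=3/4b
Σ=9b of 9 (164bpm 3/8) — PASS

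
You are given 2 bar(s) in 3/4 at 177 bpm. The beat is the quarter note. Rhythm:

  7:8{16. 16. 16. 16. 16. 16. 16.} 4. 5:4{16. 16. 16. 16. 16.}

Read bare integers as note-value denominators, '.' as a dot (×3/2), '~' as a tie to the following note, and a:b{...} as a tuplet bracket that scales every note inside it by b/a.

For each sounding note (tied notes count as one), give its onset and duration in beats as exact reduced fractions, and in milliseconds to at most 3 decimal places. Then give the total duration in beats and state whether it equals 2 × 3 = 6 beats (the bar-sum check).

1) 0.0ms=0b +145.278ms=3/7b
2) 145.278ms=3/7b +145.278ms=3/7b
3) 290.557ms=6/7b +145.278ms=3/7b
4) 435.835ms=9/7b +145.278ms=3/7b
5) 581.114ms=12/7b +145.278ms=3/7b
6) 726.392ms=15/7b +145.278ms=3/7b
7) 871.671ms=18/7b +145.278ms=3/7b
8) 1016.949ms=3b +508.475ms=3/2b
9) 1525.424ms=9/2b +101.695ms=3/10b
10) 1627.119ms=24/5b +101.695ms=3/10b
11) 1728.814ms=51/10b +101.695ms=3/10b
12) 1830.508ms=27/5b +101.695ms=3/10b
13) 1932.203ms=57/10b +101.695ms=3/10b
Σ=6b of 6 (177bpm 3/4) — PASS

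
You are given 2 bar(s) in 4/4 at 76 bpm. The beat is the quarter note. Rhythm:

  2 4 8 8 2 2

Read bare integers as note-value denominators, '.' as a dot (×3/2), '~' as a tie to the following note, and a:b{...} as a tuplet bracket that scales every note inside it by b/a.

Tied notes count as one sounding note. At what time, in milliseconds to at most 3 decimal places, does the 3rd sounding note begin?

1. 0.0ms @ 0 + 1578.947ms (2)
2. 1578.947ms @ 2 + 789.474ms (1)
3. 2368.421ms @ 3 + 394.737ms (1/2)
4. 2763.158ms @ 7/2 + 394.737ms (1/2)
5. 3157.895ms @ 4 + 1578.947ms (2)
6. 4736.842ms @ 6 + 1578.947ms (2)

note 3 onset = 3b = 2368.421ms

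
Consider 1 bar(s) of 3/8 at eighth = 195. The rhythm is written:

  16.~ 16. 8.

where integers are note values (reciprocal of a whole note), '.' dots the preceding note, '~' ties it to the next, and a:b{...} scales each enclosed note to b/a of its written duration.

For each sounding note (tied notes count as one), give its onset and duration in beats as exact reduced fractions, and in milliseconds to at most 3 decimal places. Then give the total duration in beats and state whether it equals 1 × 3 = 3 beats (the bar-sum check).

1) 0.0ms=0b +461.538ms=3/2b
2) 461.538ms=3/2b +461.538ms=3/2b
Σ=3b of 3 (195bpm 3/8) — PASS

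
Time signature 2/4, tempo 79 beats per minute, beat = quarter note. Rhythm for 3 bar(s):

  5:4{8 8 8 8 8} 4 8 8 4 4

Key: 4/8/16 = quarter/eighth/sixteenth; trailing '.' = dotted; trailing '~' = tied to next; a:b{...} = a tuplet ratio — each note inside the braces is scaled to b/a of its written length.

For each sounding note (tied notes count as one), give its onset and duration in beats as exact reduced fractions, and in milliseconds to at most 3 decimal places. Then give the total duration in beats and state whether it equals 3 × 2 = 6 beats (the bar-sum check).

1) 0.0ms=0b +303.797ms=2/5b
2) 303.797ms=2/5b +303.797ms=2/5b
3) 607.595ms=4/5b +303.797ms=2/5b
4) 911.392ms=6/5b +303.797ms=2/5b
5) 1215.19ms=8/5b +303.797ms=2/5b
6) 1518.987ms=2b +759.494ms=1b
7) 2278.481ms=3b +379.747ms=1/2b
8) 2658.228ms=7/2b +379.747ms=1/2b
9) 3037.975ms=4b +759.494ms=1b
10) 3797.468ms=5b +759.494ms=1b
Σ=6b of 6 (79bpm 2/4) — PASS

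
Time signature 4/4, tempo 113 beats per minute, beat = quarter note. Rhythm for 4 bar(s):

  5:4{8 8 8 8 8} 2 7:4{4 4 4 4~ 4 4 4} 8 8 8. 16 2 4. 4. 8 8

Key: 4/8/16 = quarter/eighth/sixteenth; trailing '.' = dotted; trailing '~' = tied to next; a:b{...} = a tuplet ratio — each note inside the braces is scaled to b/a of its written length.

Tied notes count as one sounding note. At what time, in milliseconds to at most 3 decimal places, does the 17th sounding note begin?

note 17 onset = 10b = 5309.735ms

1. 0.0ms @ 0 + 212.389ms (2/5)
2. 212.389ms @ 2/5 + 212.389ms (2/5)
3. 424.779ms @ 4/5 + 212.389ms (2/5)
4. 637.168ms @ 6/5 + 212.389ms (2/5)
5. 849.558ms @ 8/5 + 212.389ms (2/5)
6. 1061.947ms @ 2 + 1061.947ms (2)
7. 2123.894ms @ 4 + 303.413ms (4/7)
8. 2427.307ms @ 32/7 + 303.413ms (4/7)
9. 2730.721ms @ 36/7 + 303.413ms (4/7)
10. 3034.134ms @ 40/7 + 606.827ms (8/7)
11. 3640.961ms @ 48/7 + 303.413ms (4/7)
12. 3944.374ms @ 52/7 + 303.413ms (4/7)
13. 4247.788ms @ 8 + 265.487ms (1/2)
14. 4513.274ms @ 17/2 + 265.487ms (1/2)
15. 4778.761ms @ 9 + 398.23ms (3/4)
16. 5176.991ms @ 39/4 + 132.743ms (1/4)
17. 5309.735ms @ 10 + 1061.947ms (2)
18. 6371.681ms @ 12 + 796.46ms (3/2)
19. 7168.142ms @ 27/2 + 796.46ms (3/2)
20. 7964.602ms @ 15 + 265.487ms (1/2)
21. 8230.088ms @ 31/2 + 265.487ms (1/2)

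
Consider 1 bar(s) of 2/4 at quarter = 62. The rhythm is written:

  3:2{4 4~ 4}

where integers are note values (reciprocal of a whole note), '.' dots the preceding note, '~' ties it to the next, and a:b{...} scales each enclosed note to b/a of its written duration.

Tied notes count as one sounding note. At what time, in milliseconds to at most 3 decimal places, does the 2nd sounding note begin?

1. 0.0ms @ 0 + 645.161ms (2/3)
2. 645.161ms @ 2/3 + 1290.323ms (4/3)

note 2 onset = 2/3b = 645.161ms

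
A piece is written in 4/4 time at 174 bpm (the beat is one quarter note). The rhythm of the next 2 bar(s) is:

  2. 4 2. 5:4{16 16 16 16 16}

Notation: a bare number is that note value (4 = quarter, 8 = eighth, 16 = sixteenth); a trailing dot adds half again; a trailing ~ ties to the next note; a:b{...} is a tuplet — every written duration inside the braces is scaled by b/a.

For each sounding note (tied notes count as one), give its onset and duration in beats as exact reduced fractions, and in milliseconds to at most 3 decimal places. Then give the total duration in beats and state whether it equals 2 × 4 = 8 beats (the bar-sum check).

1) 0.0ms=0b +1034.483ms=3b
2) 1034.483ms=3b +344.828ms=1b
3) 1379.31ms=4b +1034.483ms=3b
4) 2413.793ms=7b +68.966ms=1/5b
5) 2482.759ms=36/5b +68.966ms=1/5b
6) 2551.724ms=37/5b +68.966ms=1/5b
7) 2620.69ms=38/5b +68.966ms=1/5b
8) 2689.655ms=39/5b +68.966ms=1/5b
Σ=8b of 8 (174bpm 4/4) — PASS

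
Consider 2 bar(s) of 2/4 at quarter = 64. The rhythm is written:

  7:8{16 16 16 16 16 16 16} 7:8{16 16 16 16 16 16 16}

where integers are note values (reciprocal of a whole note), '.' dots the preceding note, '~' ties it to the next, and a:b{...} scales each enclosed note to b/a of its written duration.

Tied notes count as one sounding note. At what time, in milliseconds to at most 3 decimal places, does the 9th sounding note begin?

1. 0.0ms @ 0 + 267.857ms (2/7)
2. 267.857ms @ 2/7 + 267.857ms (2/7)
3. 535.714ms @ 4/7 + 267.857ms (2/7)
4. 803.571ms @ 6/7 + 267.857ms (2/7)
5. 1071.429ms @ 8/7 + 267.857ms (2/7)
6. 1339.286ms @ 10/7 + 267.857ms (2/7)
7. 1607.143ms @ 12/7 + 267.857ms (2/7)
8. 1875.0ms @ 2 + 267.857ms (2/7)
9. 2142.857ms @ 16/7 + 267.857ms (2/7)
10. 2410.714ms @ 18/7 + 267.857ms (2/7)
11. 2678.571ms @ 20/7 + 267.857ms (2/7)
12. 2946.429ms @ 22/7 + 267.857ms (2/7)
13. 3214.286ms @ 24/7 + 267.857ms (2/7)
14. 3482.143ms @ 26/7 + 267.857ms (2/7)

note 9 onset = 16/7b = 2142.857ms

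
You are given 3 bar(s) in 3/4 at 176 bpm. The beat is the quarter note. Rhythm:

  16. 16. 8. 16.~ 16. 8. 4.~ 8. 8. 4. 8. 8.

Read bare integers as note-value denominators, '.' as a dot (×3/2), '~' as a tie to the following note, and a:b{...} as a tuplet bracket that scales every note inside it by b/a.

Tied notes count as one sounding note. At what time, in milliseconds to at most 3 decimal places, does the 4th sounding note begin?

1. 0.0ms @ 0 + 127.841ms (3/8)
2. 127.841ms @ 3/8 + 127.841ms (3/8)
3. 255.682ms @ 3/4 + 255.682ms (3/4)
4. 511.364ms @ 3/2 + 255.682ms (3/4)
5. 767.045ms @ 9/4 + 255.682ms (3/4)
6. 1022.727ms @ 3 + 767.045ms (9/4)
7. 1789.773ms @ 21/4 + 255.682ms (3/4)
8. 2045.455ms @ 6 + 511.364ms (3/2)
9. 2556.818ms @ 15/2 + 255.682ms (3/4)
10. 2812.5ms @ 33/4 + 255.682ms (3/4)

note 4 onset = 3/2b = 511.364ms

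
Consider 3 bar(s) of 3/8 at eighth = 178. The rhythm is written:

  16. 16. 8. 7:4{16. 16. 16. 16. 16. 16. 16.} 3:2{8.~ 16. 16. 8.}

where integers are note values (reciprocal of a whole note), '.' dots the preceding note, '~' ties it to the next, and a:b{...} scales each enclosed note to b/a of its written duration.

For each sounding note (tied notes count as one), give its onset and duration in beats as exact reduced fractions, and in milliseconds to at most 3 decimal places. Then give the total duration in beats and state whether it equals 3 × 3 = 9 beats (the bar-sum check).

1) 0.0ms=0b +252.809ms=3/4b
2) 252.809ms=3/4b +252.809ms=3/4b
3) 505.618ms=3/2b +505.618ms=3/2b
4) 1011.236ms=3b +144.462ms=3/7b
5) 1155.698ms=24/7b +144.462ms=3/7b
6) 1300.161ms=27/7b +144.462ms=3/7b
7) 1444.623ms=30/7b +144.462ms=3/7b
8) 1589.085ms=33/7b +144.462ms=3/7b
9) 1733.547ms=36/7b +144.462ms=3/7b
10) 1878.01ms=39/7b +144.462ms=3/7b
11) 2022.472ms=6b +505.618ms=3/2b
12) 2528.09ms=15/2b +168.539ms=1/2b
13) 2696.629ms=8b +337.079ms=1b
Σ=9b of 9 (178bpm 3/8) — PASS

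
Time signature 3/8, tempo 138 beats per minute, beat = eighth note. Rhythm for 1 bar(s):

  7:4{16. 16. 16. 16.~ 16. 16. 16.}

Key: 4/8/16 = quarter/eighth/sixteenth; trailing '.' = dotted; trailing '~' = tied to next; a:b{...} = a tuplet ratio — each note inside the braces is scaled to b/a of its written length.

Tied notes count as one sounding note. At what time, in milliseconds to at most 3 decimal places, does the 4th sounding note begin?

note 4 onset = 9/7b = 559.006ms

1. 0.0ms @ 0 + 186.335ms (3/7)
2. 186.335ms @ 3/7 + 186.335ms (3/7)
3. 372.671ms @ 6/7 + 186.335ms (3/7)
4. 559.006ms @ 9/7 + 372.671ms (6/7)
5. 931.677ms @ 15/7 + 186.335ms (3/7)
6. 1118.012ms @ 18/7 + 186.335ms (3/7)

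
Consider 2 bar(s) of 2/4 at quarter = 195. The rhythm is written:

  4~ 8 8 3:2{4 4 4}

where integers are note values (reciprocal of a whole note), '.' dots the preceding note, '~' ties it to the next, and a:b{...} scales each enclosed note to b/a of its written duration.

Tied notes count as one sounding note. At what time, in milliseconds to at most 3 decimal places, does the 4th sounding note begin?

1. 0.0ms @ 0 + 461.538ms (3/2)
2. 461.538ms @ 3/2 + 153.846ms (1/2)
3. 615.385ms @ 2 + 205.128ms (2/3)
4. 820.513ms @ 8/3 + 205.128ms (2/3)
5. 1025.641ms @ 10/3 + 205.128ms (2/3)

note 4 onset = 8/3b = 820.513ms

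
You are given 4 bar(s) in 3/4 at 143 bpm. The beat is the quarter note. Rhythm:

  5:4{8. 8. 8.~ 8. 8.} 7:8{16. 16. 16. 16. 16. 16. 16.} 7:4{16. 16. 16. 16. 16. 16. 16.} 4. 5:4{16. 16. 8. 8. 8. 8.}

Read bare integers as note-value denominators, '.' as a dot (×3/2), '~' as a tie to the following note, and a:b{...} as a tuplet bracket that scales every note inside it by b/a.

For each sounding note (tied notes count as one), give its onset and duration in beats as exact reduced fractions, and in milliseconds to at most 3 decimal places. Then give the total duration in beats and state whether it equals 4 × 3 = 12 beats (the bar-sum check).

1) 0.0ms=0b +251.748ms=3/5b
2) 251.748ms=3/5b +251.748ms=3/5b
3) 503.497ms=6/5b +503.497ms=6/5b
4) 1006.993ms=12/5b +251.748ms=3/5b
5) 1258.741ms=3b +179.82ms=3/7b
6) 1438.561ms=24/7b +179.82ms=3/7b
7) 1618.382ms=27/7b +179.82ms=3/7b
8) 1798.202ms=30/7b +179.82ms=3/7b
9) 1978.022ms=33/7b +179.82ms=3/7b
10) 2157.842ms=36/7b +179.82ms=3/7b
11) 2337.662ms=39/7b +179.82ms=3/7b
12) 2517.483ms=6b +89.91ms=3/14b
13) 2607.393ms=87/14b +89.91ms=3/14b
14) 2697.303ms=45/7b +89.91ms=3/14b
15) 2787.213ms=93/14b +89.91ms=3/14b
16) 2877.123ms=48/7b +89.91ms=3/14b
17) 2967.033ms=99/14b +89.91ms=3/14b
18) 3056.943ms=51/7b +89.91ms=3/14b
19) 3146.853ms=15/2b +629.371ms=3/2b
20) 3776.224ms=9b +125.874ms=3/10b
21) 3902.098ms=93/10b +125.874ms=3/10b
22) 4027.972ms=48/5b +251.748ms=3/5b
23) 4279.72ms=51/5b +251.748ms=3/5b
24) 4531.469ms=54/5b +251.748ms=3/5b
25) 4783.217ms=57/5b +251.748ms=3/5b
Σ=12b of 12 (143bpm 3/4) — PASS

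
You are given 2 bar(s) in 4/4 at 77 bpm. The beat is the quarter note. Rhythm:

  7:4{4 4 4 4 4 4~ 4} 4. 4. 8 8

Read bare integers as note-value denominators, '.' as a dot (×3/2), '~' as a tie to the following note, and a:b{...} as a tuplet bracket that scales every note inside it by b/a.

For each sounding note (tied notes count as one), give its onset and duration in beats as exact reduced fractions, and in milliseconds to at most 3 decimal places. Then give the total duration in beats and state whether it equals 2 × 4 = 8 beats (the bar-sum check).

1) 0.0ms=0b +445.269ms=4/7b
2) 445.269ms=4/7b +445.269ms=4/7b
3) 890.538ms=8/7b +445.269ms=4/7b
4) 1335.807ms=12/7b +445.269ms=4/7b
5) 1781.076ms=16/7b +445.269ms=4/7b
6) 2226.345ms=20/7b +890.538ms=8/7b
7) 3116.883ms=4b +1168.831ms=3/2b
8) 4285.714ms=11/2b +1168.831ms=3/2b
9) 5454.545ms=7b +389.61ms=1/2b
10) 5844.156ms=15/2b +389.61ms=1/2b
Σ=8b of 8 (77bpm 4/4) — PASS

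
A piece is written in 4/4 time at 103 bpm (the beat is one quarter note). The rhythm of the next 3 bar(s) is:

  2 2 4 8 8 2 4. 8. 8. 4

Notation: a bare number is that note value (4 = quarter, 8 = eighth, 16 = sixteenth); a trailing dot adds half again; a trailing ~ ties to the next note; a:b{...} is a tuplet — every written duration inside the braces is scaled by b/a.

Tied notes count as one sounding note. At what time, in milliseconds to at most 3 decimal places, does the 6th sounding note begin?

note 6 onset = 6b = 3495.146ms

1. 0.0ms @ 0 + 1165.049ms (2)
2. 1165.049ms @ 2 + 1165.049ms (2)
3. 2330.097ms @ 4 + 582.524ms (1)
4. 2912.621ms @ 5 + 291.262ms (1/2)
5. 3203.883ms @ 11/2 + 291.262ms (1/2)
6. 3495.146ms @ 6 + 1165.049ms (2)
7. 4660.194ms @ 8 + 873.786ms (3/2)
8. 5533.981ms @ 19/2 + 436.893ms (3/4)
9. 5970.874ms @ 41/4 + 436.893ms (3/4)
10. 6407.767ms @ 11 + 582.524ms (1)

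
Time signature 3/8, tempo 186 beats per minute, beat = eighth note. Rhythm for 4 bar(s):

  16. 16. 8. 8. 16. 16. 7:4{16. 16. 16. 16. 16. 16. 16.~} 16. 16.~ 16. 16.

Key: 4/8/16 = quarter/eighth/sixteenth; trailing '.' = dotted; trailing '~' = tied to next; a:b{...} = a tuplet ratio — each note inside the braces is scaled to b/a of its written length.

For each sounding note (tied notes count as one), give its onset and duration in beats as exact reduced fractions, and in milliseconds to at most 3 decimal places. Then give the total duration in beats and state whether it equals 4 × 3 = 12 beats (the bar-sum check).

1) 0.0ms=0b +241.935ms=3/4b
2) 241.935ms=3/4b +241.935ms=3/4b
3) 483.871ms=3/2b +483.871ms=3/2b
4) 967.742ms=3b +483.871ms=3/2b
5) 1451.613ms=9/2b +241.935ms=3/4b
6) 1693.548ms=21/4b +241.935ms=3/4b
7) 1935.484ms=6b +138.249ms=3/7b
8) 2073.733ms=45/7b +138.249ms=3/7b
9) 2211.982ms=48/7b +138.249ms=3/7b
10) 2350.23ms=51/7b +138.249ms=3/7b
11) 2488.479ms=54/7b +138.249ms=3/7b
12) 2626.728ms=57/7b +138.249ms=3/7b
13) 2764.977ms=60/7b +380.184ms=33/28b
14) 3145.161ms=39/4b +483.871ms=3/2b
15) 3629.032ms=45/4b +241.935ms=3/4b
Σ=12b of 12 (186bpm 3/8) — PASS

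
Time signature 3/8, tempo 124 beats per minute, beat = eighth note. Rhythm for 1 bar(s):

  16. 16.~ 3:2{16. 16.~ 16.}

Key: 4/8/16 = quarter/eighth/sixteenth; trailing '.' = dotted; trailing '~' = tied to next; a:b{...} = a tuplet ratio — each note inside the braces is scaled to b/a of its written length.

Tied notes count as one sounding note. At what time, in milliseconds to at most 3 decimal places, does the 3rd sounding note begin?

note 3 onset = 2b = 967.742ms

1. 0.0ms @ 0 + 362.903ms (3/4)
2. 362.903ms @ 3/4 + 604.839ms (5/4)
3. 967.742ms @ 2 + 483.871ms (1)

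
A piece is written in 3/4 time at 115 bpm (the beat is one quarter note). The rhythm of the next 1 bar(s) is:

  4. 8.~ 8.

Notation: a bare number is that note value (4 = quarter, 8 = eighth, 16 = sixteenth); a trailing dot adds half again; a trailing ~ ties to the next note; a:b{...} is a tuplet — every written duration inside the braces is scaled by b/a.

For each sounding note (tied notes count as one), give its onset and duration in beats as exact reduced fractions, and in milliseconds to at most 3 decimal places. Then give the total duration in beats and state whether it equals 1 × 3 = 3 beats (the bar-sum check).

1) 0.0ms=0b +782.609ms=3/2b
2) 782.609ms=3/2b +782.609ms=3/2b
Σ=3b of 3 (115bpm 3/4) — PASS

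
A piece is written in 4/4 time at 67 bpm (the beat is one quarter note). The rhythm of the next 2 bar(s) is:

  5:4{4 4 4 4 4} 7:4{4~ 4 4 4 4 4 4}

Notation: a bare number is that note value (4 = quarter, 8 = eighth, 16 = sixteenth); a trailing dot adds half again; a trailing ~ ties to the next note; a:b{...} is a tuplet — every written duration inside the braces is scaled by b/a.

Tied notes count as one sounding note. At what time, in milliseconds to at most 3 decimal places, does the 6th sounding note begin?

1. 0.0ms @ 0 + 716.418ms (4/5)
2. 716.418ms @ 4/5 + 716.418ms (4/5)
3. 1432.836ms @ 8/5 + 716.418ms (4/5)
4. 2149.254ms @ 12/5 + 716.418ms (4/5)
5. 2865.672ms @ 16/5 + 716.418ms (4/5)
6. 3582.09ms @ 4 + 1023.454ms (8/7)
7. 4605.544ms @ 36/7 + 511.727ms (4/7)
8. 5117.271ms @ 40/7 + 511.727ms (4/7)
9. 5628.998ms @ 44/7 + 511.727ms (4/7)
10. 6140.725ms @ 48/7 + 511.727ms (4/7)
11. 6652.452ms @ 52/7 + 511.727ms (4/7)

note 6 onset = 4b = 3582.09ms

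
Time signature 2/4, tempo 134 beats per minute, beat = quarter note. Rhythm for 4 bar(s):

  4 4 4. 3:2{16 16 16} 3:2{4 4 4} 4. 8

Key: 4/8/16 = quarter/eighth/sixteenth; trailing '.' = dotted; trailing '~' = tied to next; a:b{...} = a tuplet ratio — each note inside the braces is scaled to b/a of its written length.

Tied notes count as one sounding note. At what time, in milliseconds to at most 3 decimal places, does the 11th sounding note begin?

1. 0.0ms @ 0 + 447.761ms (1)
2. 447.761ms @ 1 + 447.761ms (1)
3. 895.522ms @ 2 + 671.642ms (3/2)
4. 1567.164ms @ 7/2 + 74.627ms (1/6)
5. 1641.791ms @ 11/3 + 74.627ms (1/6)
6. 1716.418ms @ 23/6 + 74.627ms (1/6)
7. 1791.045ms @ 4 + 298.507ms (2/3)
8. 2089.552ms @ 14/3 + 298.507ms (2/3)
9. 2388.06ms @ 16/3 + 298.507ms (2/3)
10. 2686.567ms @ 6 + 671.642ms (3/2)
11. 3358.209ms @ 15/2 + 223.881ms (1/2)

note 11 onset = 15/2b = 3358.209ms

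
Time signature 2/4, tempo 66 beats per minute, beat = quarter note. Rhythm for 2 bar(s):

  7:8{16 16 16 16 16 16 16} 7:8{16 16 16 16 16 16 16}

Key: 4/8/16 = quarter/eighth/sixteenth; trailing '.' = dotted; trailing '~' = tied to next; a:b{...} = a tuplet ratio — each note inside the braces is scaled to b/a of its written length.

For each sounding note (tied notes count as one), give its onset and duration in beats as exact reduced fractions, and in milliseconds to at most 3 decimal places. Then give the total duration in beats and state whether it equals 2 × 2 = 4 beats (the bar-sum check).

1) 0.0ms=0b +259.74ms=2/7b
2) 259.74ms=2/7b +259.74ms=2/7b
3) 519.481ms=4/7b +259.74ms=2/7b
4) 779.221ms=6/7b +259.74ms=2/7b
5) 1038.961ms=8/7b +259.74ms=2/7b
6) 1298.701ms=10/7b +259.74ms=2/7b
7) 1558.442ms=12/7b +259.74ms=2/7b
8) 1818.182ms=2b +259.74ms=2/7b
9) 2077.922ms=16/7b +259.74ms=2/7b
10) 2337.662ms=18/7b +259.74ms=2/7b
11) 2597.403ms=20/7b +259.74ms=2/7b
12) 2857.143ms=22/7b +259.74ms=2/7b
13) 3116.883ms=24/7b +259.74ms=2/7b
14) 3376.623ms=26/7b +259.74ms=2/7b
Σ=4b of 4 (66bpm 2/4) — PASS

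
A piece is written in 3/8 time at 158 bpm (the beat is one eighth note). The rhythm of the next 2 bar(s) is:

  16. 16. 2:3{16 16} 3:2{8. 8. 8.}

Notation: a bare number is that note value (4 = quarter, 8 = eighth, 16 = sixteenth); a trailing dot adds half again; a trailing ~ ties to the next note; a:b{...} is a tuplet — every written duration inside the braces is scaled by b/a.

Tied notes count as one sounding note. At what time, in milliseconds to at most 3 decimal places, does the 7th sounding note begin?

note 7 onset = 5b = 1898.734ms

1. 0.0ms @ 0 + 284.81ms (3/4)
2. 284.81ms @ 3/4 + 284.81ms (3/4)
3. 569.62ms @ 3/2 + 284.81ms (3/4)
4. 854.43ms @ 9/4 + 284.81ms (3/4)
5. 1139.241ms @ 3 + 379.747ms (1)
6. 1518.987ms @ 4 + 379.747ms (1)
7. 1898.734ms @ 5 + 379.747ms (1)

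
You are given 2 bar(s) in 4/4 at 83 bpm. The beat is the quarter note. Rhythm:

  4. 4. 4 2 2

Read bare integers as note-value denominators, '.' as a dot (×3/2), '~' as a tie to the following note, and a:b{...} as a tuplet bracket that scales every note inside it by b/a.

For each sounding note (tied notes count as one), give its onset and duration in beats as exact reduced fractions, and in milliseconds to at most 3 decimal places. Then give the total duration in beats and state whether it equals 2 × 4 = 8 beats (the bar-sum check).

1) 0.0ms=0b +1084.337ms=3/2b
2) 1084.337ms=3/2b +1084.337ms=3/2b
3) 2168.675ms=3b +722.892ms=1b
4) 2891.566ms=4b +1445.783ms=2b
5) 4337.349ms=6b +1445.783ms=2b
Σ=8b of 8 (83bpm 4/4) — PASS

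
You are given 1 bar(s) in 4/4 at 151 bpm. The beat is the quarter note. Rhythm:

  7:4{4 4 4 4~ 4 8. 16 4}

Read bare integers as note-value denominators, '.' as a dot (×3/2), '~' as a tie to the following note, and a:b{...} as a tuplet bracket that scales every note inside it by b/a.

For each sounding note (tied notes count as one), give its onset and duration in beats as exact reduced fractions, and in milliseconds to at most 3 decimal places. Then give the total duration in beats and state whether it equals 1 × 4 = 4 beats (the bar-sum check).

1) 0.0ms=0b +227.058ms=4/7b
2) 227.058ms=4/7b +227.058ms=4/7b
3) 454.115ms=8/7b +227.058ms=4/7b
4) 681.173ms=12/7b +454.115ms=8/7b
5) 1135.289ms=20/7b +170.293ms=3/7b
6) 1305.582ms=23/7b +56.764ms=1/7b
7) 1362.346ms=24/7b +227.058ms=4/7b
Σ=4b of 4 (151bpm 4/4) — PASS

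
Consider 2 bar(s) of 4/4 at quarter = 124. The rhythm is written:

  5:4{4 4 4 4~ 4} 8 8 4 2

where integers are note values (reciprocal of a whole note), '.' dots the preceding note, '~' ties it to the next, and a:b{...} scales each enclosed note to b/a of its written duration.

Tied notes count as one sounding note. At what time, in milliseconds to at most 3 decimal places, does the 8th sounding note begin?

note 8 onset = 6b = 2903.226ms

1. 0.0ms @ 0 + 387.097ms (4/5)
2. 387.097ms @ 4/5 + 387.097ms (4/5)
3. 774.194ms @ 8/5 + 387.097ms (4/5)
4. 1161.29ms @ 12/5 + 774.194ms (8/5)
5. 1935.484ms @ 4 + 241.935ms (1/2)
6. 2177.419ms @ 9/2 + 241.935ms (1/2)
7. 2419.355ms @ 5 + 483.871ms (1)
8. 2903.226ms @ 6 + 967.742ms (2)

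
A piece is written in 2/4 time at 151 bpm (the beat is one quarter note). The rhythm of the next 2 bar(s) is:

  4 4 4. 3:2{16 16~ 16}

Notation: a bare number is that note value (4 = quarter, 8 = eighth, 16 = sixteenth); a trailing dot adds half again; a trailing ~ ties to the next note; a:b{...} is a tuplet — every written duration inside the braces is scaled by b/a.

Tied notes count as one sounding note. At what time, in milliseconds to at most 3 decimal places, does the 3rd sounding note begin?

note 3 onset = 2b = 794.702ms

1. 0.0ms @ 0 + 397.351ms (1)
2. 397.351ms @ 1 + 397.351ms (1)
3. 794.702ms @ 2 + 596.026ms (3/2)
4. 1390.728ms @ 7/2 + 66.225ms (1/6)
5. 1456.954ms @ 11/3 + 132.45ms (1/3)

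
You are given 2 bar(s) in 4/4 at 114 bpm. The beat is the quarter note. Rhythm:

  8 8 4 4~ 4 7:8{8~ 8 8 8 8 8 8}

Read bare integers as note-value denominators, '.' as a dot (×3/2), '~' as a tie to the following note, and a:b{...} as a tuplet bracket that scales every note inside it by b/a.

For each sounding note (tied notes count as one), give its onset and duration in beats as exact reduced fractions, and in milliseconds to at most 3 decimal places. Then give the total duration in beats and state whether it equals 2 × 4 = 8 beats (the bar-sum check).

1) 0.0ms=0b +263.158ms=1/2b
2) 263.158ms=1/2b +263.158ms=1/2b
3) 526.316ms=1b +526.316ms=1b
4) 1052.632ms=2b +1052.632ms=2b
5) 2105.263ms=4b +601.504ms=8/7b
6) 2706.767ms=36/7b +300.752ms=4/7b
7) 3007.519ms=40/7b +300.752ms=4/7b
8) 3308.271ms=44/7b +300.752ms=4/7b
9) 3609.023ms=48/7b +300.752ms=4/7b
10) 3909.774ms=52/7b +300.752ms=4/7b
Σ=8b of 8 (114bpm 4/4) — PASS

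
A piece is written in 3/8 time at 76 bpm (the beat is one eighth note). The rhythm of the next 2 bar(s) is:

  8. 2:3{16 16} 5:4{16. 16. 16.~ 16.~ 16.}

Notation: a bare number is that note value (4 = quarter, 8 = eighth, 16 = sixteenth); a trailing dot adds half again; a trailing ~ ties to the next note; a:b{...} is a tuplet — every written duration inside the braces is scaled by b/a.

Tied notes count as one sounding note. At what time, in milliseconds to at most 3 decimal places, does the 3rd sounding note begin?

note 3 onset = 9/4b = 1776.316ms

1. 0.0ms @ 0 + 1184.211ms (3/2)
2. 1184.211ms @ 3/2 + 592.105ms (3/4)
3. 1776.316ms @ 9/4 + 592.105ms (3/4)
4. 2368.421ms @ 3 + 473.684ms (3/5)
5. 2842.105ms @ 18/5 + 473.684ms (3/5)
6. 3315.789ms @ 21/5 + 1421.053ms (9/5)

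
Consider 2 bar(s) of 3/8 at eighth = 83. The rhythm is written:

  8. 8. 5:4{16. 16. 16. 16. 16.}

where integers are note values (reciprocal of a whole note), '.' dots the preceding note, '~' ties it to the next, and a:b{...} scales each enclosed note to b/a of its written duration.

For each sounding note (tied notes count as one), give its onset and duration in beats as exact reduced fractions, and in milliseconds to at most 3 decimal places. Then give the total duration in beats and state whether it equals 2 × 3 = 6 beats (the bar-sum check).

1) 0.0ms=0b +1084.337ms=3/2b
2) 1084.337ms=3/2b +1084.337ms=3/2b
3) 2168.675ms=3b +433.735ms=3/5b
4) 2602.41ms=18/5b +433.735ms=3/5b
5) 3036.145ms=21/5b +433.735ms=3/5b
6) 3469.88ms=24/5b +433.735ms=3/5b
7) 3903.614ms=27/5b +433.735ms=3/5b
Σ=6b of 6 (83bpm 3/8) — PASS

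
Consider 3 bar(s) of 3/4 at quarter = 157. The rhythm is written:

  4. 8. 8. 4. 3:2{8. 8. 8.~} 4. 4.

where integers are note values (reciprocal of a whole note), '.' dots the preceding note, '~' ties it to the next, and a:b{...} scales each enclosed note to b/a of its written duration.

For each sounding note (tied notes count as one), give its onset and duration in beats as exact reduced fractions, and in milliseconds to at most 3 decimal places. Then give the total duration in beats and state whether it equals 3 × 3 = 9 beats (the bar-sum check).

1) 0.0ms=0b +573.248ms=3/2b
2) 573.248ms=3/2b +286.624ms=3/4b
3) 859.873ms=9/4b +286.624ms=3/4b
4) 1146.497ms=3b +573.248ms=3/2b
5) 1719.745ms=9/2b +191.083ms=1/2b
6) 1910.828ms=5b +191.083ms=1/2b
7) 2101.911ms=11/2b +764.331ms=2b
8) 2866.242ms=15/2b +573.248ms=3/2b
Σ=9b of 9 (157bpm 3/4) — PASS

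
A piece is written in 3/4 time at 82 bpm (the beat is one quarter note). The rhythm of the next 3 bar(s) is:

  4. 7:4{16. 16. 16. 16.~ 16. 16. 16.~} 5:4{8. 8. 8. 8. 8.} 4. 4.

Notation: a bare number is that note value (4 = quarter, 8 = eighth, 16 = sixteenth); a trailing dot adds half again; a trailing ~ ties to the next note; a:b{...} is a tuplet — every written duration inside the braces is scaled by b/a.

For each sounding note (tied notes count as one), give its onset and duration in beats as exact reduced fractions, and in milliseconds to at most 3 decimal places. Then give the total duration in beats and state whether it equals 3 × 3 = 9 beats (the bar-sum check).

1) 0.0ms=0b +1097.561ms=3/2b
2) 1097.561ms=3/2b +156.794ms=3/14b
3) 1254.355ms=12/7b +156.794ms=3/14b
4) 1411.15ms=27/14b +156.794ms=3/14b
5) 1567.944ms=15/7b +313.589ms=3/7b
6) 1881.533ms=18/7b +156.794ms=3/14b
7) 2038.328ms=39/14b +595.819ms=57/70b
8) 2634.146ms=18/5b +439.024ms=3/5b
9) 3073.171ms=21/5b +439.024ms=3/5b
10) 3512.195ms=24/5b +439.024ms=3/5b
11) 3951.22ms=27/5b +439.024ms=3/5b
12) 4390.244ms=6b +1097.561ms=3/2b
13) 5487.805ms=15/2b +1097.561ms=3/2b
Σ=9b of 9 (82bpm 3/4) — PASS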